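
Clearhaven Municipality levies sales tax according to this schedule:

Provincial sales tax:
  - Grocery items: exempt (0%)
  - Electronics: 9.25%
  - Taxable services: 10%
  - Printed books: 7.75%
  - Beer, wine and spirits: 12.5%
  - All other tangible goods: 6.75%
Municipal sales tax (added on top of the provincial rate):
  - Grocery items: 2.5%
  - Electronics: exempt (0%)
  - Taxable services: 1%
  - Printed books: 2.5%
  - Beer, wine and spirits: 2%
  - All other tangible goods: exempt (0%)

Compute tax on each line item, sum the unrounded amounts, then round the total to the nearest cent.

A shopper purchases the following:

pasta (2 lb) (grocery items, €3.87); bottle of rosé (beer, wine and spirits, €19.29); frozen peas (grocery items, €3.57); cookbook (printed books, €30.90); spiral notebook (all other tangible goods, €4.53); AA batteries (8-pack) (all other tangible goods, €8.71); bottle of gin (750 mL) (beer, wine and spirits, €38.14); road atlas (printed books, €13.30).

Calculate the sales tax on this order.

€13.94

Pasta (2 lb) €3.87: grocery items → 0% + 2.5% municipal = 2.5% → €0.09675
Bottle of rosé €19.29: beer, wine and spirits → 12.5% + 2% municipal = 14.5% → €2.79705
Frozen peas €3.57: grocery items → 0% + 2.5% municipal = 2.5% → €0.08925
Cookbook €30.90: printed books → 7.75% + 2.5% municipal = 10.25% → €3.16725
Spiral notebook €4.53: all other tangible goods → 6.75% + 0% municipal = 6.75% → €0.305775
AA batteries (8-pack) €8.71: all other tangible goods → 6.75% + 0% municipal = 6.75% → €0.587925
Bottle of gin (750 mL) €38.14: beer, wine and spirits → 12.5% + 2% municipal = 14.5% → €5.5303
Road atlas €13.30: printed books → 7.75% + 2.5% municipal = 10.25% → €1.36325
Unrounded tax sum = €13.93755 → €13.94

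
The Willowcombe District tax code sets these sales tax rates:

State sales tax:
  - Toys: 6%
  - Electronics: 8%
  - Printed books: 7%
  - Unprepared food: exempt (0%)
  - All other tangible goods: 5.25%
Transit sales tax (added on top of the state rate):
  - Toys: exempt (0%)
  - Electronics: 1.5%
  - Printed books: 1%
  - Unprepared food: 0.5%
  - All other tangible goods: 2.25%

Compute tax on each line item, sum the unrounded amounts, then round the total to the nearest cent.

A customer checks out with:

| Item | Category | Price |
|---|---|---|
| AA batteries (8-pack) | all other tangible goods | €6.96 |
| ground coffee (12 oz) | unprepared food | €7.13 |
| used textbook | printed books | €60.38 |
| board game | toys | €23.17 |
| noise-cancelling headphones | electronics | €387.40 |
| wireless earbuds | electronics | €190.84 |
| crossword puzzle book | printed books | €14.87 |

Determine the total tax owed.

AA batteries (8-pack) €6.96: all other tangible goods → 5.25% + 2.25% transit = 7.5% → €0.522
Ground coffee (12 oz) €7.13: unprepared food → 0% + 0.5% transit = 0.5% → €0.03565
Used textbook €60.38: printed books → 7% + 1% transit = 8% → €4.8304
Board game €23.17: toys → 6% + 0% transit = 6% → €1.3902
Noise-cancelling headphones €387.40: electronics → 8% + 1.5% transit = 9.5% → €36.803
Wireless earbuds €190.84: electronics → 8% + 1.5% transit = 9.5% → €18.1298
Crossword puzzle book €14.87: printed books → 7% + 1% transit = 8% → €1.1896
Unrounded tax sum = €62.90065 → €62.90

€62.90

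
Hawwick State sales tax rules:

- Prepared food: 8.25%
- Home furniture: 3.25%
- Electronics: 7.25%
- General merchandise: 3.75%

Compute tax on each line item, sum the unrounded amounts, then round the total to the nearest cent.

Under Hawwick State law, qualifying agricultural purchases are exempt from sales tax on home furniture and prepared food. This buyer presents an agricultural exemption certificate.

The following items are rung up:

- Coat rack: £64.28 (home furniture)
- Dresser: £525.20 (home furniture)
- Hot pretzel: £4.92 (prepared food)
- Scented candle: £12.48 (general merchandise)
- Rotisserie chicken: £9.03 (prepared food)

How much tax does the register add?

£0.47

Coat rack £64.28: home furniture, buyer-exempt → 0% → £0.00
Dresser £525.20: home furniture, buyer-exempt → 0% → £0.00
Hot pretzel £4.92: prepared food, buyer-exempt → 0% → £0.00
Scented candle £12.48: general merchandise → 3.75% → £0.468
Rotisserie chicken £9.03: prepared food, buyer-exempt → 0% → £0.00
Unrounded tax sum = £0.468 → £0.47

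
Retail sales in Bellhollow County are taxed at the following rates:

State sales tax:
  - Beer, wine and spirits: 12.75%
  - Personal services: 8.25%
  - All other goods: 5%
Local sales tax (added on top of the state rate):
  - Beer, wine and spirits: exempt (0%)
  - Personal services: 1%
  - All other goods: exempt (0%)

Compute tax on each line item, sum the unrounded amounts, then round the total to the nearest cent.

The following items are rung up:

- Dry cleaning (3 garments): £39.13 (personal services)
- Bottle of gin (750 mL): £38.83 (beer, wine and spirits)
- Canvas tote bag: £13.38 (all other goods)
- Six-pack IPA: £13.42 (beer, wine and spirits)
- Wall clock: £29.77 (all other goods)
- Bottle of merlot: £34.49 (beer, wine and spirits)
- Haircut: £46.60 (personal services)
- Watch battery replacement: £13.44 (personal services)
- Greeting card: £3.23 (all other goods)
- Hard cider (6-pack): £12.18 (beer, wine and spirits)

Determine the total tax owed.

£24.10

Dry cleaning (3 garments) £39.13: personal services → 8.25% + 1% local = 9.25% → £3.619525
Bottle of gin (750 mL) £38.83: beer, wine and spirits → 12.75% + 0% local = 12.75% → £4.950825
Canvas tote bag £13.38: all other goods → 5% + 0% local = 5% → £0.669
Six-pack IPA £13.42: beer, wine and spirits → 12.75% + 0% local = 12.75% → £1.71105
Wall clock £29.77: all other goods → 5% + 0% local = 5% → £1.4885
Bottle of merlot £34.49: beer, wine and spirits → 12.75% + 0% local = 12.75% → £4.397475
Haircut £46.60: personal services → 8.25% + 1% local = 9.25% → £4.3105
Watch battery replacement £13.44: personal services → 8.25% + 1% local = 9.25% → £1.2432
Greeting card £3.23: all other goods → 5% + 0% local = 5% → £0.1615
Hard cider (6-pack) £12.18: beer, wine and spirits → 12.75% + 0% local = 12.75% → £1.55295
Unrounded tax sum = £24.104525 → £24.10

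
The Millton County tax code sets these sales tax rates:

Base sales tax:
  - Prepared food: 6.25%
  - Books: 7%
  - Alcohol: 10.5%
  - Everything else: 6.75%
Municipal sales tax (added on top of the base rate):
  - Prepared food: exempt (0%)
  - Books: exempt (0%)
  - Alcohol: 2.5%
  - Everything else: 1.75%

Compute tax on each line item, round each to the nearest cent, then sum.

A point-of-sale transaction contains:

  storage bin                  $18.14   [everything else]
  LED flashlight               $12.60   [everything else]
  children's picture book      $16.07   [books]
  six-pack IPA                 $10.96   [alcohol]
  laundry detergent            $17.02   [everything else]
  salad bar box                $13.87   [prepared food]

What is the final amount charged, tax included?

$96.13

Storage bin $18.14: everything else → 6.75% + 1.75% municipal = 8.5% → $1.54
LED flashlight $12.60: everything else → 6.75% + 1.75% municipal = 8.5% → $1.07
Children's picture book $16.07: books → 7% + 0% municipal = 7% → $1.12
Six-pack IPA $10.96: alcohol → 10.5% + 2.5% municipal = 13% → $1.42
Laundry detergent $17.02: everything else → 6.75% + 1.75% municipal = 8.5% → $1.45
Salad bar box $13.87: prepared food → 6.25% + 0% municipal = 6.25% → $0.87
Subtotal = $88.66; tax = $7.47; total due = $96.13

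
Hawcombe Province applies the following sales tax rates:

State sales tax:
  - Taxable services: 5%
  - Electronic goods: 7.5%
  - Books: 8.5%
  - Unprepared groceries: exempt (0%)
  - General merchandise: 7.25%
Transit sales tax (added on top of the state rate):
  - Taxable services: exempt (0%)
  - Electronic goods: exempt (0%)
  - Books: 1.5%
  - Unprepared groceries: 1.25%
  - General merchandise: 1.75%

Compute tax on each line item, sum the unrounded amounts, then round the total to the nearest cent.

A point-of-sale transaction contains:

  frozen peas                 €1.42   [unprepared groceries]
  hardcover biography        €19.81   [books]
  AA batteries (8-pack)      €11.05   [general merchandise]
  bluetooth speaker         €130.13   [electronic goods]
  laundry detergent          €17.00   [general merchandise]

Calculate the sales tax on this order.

€14.28

Frozen peas €1.42: unprepared groceries → 0% + 1.25% transit = 1.25% → €0.01775
Hardcover biography €19.81: books → 8.5% + 1.5% transit = 10% → €1.981
AA batteries (8-pack) €11.05: general merchandise → 7.25% + 1.75% transit = 9% → €0.9945
Bluetooth speaker €130.13: electronic goods → 7.5% + 0% transit = 7.5% → €9.75975
Laundry detergent €17.00: general merchandise → 7.25% + 1.75% transit = 9% → €1.53
Unrounded tax sum = €14.283 → €14.28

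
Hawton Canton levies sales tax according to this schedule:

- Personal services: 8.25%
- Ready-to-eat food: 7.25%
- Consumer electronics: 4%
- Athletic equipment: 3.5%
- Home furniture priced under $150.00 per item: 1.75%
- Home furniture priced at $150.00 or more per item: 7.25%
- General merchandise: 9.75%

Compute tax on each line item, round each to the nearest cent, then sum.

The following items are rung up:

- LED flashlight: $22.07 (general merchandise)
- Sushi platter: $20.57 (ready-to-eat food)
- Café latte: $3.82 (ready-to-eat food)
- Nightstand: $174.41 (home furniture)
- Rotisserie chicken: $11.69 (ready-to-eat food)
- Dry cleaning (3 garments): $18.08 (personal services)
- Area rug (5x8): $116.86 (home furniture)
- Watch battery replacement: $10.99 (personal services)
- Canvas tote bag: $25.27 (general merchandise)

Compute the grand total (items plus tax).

$428.08

LED flashlight $22.07: general merchandise → 9.75% → $2.15
Sushi platter $20.57: ready-to-eat food → 7.25% → $1.49
Café latte $3.82: ready-to-eat food → 7.25% → $0.28
Nightstand $174.41: home furniture, $150.00 or more → 7.25% → $12.64
Rotisserie chicken $11.69: ready-to-eat food → 7.25% → $0.85
Dry cleaning (3 garments) $18.08: personal services → 8.25% → $1.49
Area rug (5x8) $116.86: home furniture, under $150.00 → 1.75% → $2.05
Watch battery replacement $10.99: personal services → 8.25% → $0.91
Canvas tote bag $25.27: general merchandise → 9.75% → $2.46
Subtotal = $403.76; tax = $24.32; total due = $428.08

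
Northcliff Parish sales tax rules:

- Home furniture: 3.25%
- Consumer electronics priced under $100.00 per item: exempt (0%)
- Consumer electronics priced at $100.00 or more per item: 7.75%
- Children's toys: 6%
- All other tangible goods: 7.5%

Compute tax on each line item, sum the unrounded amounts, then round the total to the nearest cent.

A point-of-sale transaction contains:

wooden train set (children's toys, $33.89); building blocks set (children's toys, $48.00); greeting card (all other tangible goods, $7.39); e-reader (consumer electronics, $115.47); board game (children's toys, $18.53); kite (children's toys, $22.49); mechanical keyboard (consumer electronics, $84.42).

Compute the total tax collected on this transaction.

Wooden train set $33.89: children's toys → 6% → $2.0334
Building blocks set $48.00: children's toys → 6% → $2.88
Greeting card $7.39: all other tangible goods → 7.5% → $0.55425
E-reader $115.47: consumer electronics, $100.00 or more → 7.75% → $8.948925
Board game $18.53: children's toys → 6% → $1.1118
Kite $22.49: children's toys → 6% → $1.3494
Mechanical keyboard $84.42: consumer electronics, under $100.00 → 0% → $0.00
Unrounded tax sum = $16.877775 → $16.88

$16.88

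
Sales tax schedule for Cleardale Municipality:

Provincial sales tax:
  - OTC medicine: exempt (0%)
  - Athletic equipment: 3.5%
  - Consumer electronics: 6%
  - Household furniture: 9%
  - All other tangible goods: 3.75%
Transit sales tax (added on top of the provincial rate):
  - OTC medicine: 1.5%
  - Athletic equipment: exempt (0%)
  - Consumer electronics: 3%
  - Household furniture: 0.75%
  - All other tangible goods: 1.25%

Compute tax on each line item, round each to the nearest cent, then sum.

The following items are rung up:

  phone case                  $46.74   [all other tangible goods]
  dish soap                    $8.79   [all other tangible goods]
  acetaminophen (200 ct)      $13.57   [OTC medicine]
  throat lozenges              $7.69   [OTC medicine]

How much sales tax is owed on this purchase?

Phone case $46.74: all other tangible goods → 3.75% + 1.25% transit = 5% → $2.34
Dish soap $8.79: all other tangible goods → 3.75% + 1.25% transit = 5% → $0.44
Acetaminophen (200 ct) $13.57: OTC medicine → 0% + 1.5% transit = 1.5% → $0.20
Throat lozenges $7.69: OTC medicine → 0% + 1.5% transit = 1.5% → $0.12
Total tax = $2.34 + $0.44 + $0.20 + $0.12 = $3.10

$3.10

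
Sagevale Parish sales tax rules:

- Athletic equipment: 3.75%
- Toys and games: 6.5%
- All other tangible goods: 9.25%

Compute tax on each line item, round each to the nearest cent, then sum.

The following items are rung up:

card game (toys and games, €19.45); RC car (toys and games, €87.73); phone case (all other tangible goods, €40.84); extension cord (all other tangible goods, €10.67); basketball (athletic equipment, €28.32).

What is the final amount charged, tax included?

€199.80

Card game €19.45: toys and games → 6.5% → €1.26
RC car €87.73: toys and games → 6.5% → €5.70
Phone case €40.84: all other tangible goods → 9.25% → €3.78
Extension cord €10.67: all other tangible goods → 9.25% → €0.99
Basketball €28.32: athletic equipment → 3.75% → €1.06
Subtotal = €187.01; tax = €12.79; total due = €199.80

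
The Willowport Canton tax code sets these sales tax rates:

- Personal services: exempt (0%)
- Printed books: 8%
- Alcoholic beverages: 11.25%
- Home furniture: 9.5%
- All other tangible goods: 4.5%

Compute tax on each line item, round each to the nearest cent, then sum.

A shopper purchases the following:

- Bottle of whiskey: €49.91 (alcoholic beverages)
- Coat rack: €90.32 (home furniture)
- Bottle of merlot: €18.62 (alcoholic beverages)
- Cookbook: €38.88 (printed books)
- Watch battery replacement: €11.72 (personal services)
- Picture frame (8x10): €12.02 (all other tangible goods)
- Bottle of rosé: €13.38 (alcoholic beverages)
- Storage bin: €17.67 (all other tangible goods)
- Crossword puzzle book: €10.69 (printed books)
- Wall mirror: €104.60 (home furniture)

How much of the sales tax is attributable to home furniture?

Coat rack €90.32: home furniture → 9.5% → €8.58
Wall mirror €104.60: home furniture → 9.5% → €9.94
Tax on home furniture = €8.58 + €9.94 = €18.52

€18.52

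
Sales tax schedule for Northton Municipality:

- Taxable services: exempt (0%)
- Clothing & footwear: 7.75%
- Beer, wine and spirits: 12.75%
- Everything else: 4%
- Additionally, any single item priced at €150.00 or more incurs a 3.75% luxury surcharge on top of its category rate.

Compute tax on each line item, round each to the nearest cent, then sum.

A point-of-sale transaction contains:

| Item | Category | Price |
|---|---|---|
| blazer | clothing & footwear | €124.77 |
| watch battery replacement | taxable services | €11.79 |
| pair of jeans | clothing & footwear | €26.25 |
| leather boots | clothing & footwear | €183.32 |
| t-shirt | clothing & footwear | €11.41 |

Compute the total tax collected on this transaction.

Blazer €124.77: clothing & footwear → 7.75% → €9.67
Watch battery replacement €11.79: taxable services → 0% → €0.00
Pair of jeans €26.25: clothing & footwear → 7.75% → €2.03
Leather boots €183.32: clothing & footwear → 7.75% + 3.75% surcharge = 11.5% → €21.08
T-shirt €11.41: clothing & footwear → 7.75% → €0.88
Total tax = €9.67 + €2.03 + €21.08 + €0.88 = €33.66

€33.66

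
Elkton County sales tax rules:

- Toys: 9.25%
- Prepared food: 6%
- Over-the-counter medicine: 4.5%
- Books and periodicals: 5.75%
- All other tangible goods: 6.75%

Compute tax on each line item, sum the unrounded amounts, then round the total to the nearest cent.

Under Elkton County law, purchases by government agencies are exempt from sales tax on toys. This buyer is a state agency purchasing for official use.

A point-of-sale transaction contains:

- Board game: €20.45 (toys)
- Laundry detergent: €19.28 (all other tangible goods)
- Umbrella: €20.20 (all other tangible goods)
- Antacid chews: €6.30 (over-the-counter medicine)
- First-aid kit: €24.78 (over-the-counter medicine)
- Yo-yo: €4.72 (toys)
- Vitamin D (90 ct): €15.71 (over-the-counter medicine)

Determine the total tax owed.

€4.77

Board game €20.45: toys, buyer-exempt → 0% → €0.00
Laundry detergent €19.28: all other tangible goods → 6.75% → €1.3014
Umbrella €20.20: all other tangible goods → 6.75% → €1.3635
Antacid chews €6.30: over-the-counter medicine → 4.5% → €0.2835
First-aid kit €24.78: over-the-counter medicine → 4.5% → €1.1151
Yo-yo €4.72: toys, buyer-exempt → 0% → €0.00
Vitamin D (90 ct) €15.71: over-the-counter medicine → 4.5% → €0.70695
Unrounded tax sum = €4.77045 → €4.77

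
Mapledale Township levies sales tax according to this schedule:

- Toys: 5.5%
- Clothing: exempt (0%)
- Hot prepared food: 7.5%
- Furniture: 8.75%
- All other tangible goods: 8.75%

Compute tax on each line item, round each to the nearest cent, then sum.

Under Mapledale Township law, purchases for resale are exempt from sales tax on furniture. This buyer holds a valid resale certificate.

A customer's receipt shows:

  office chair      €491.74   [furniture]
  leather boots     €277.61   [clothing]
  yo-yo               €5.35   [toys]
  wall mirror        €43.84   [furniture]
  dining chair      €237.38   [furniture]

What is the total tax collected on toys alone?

€0.29

Yo-yo €5.35: toys → 5.5% → €0.29
Tax on toys = €0.29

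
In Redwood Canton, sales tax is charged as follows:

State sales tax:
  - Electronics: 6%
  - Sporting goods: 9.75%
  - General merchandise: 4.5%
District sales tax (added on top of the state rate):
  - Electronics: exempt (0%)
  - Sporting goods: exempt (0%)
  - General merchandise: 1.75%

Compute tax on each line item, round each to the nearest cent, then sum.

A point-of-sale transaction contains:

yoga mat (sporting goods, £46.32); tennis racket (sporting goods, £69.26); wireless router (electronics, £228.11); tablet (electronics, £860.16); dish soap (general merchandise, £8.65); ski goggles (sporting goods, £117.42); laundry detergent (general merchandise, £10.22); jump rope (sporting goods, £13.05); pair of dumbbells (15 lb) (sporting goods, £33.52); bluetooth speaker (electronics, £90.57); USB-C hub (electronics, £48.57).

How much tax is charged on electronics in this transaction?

£73.64

Wireless router £228.11: electronics → 6% + 0% district = 6% → £13.69
Tablet £860.16: electronics → 6% + 0% district = 6% → £51.61
Bluetooth speaker £90.57: electronics → 6% + 0% district = 6% → £5.43
USB-C hub £48.57: electronics → 6% + 0% district = 6% → £2.91
Tax on electronics = £13.69 + £51.61 + £5.43 + £2.91 = £73.64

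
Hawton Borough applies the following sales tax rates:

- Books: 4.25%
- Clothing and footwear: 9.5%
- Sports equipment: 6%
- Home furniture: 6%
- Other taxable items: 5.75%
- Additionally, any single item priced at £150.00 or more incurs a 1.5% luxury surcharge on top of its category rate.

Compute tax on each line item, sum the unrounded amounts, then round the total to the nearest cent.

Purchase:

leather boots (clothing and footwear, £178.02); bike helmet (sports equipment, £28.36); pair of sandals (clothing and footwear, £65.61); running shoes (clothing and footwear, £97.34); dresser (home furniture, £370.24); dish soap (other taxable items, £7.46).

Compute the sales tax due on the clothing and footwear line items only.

£35.06

Leather boots £178.02: clothing and footwear → 9.5% + 1.5% surcharge = 11% → £19.5822
Pair of sandals £65.61: clothing and footwear → 9.5% → £6.23295
Running shoes £97.34: clothing and footwear → 9.5% → £9.2473
Tax on clothing and footwear: unrounded sum = £35.06245 → £35.06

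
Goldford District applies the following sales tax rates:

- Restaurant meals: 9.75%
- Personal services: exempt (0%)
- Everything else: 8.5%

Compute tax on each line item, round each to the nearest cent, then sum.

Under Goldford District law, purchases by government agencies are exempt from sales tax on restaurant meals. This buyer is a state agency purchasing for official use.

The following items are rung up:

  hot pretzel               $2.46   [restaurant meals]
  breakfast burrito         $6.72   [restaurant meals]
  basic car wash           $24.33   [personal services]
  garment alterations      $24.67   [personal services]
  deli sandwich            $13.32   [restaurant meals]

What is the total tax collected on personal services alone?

Basic car wash $24.33: personal services → 0% → $0.00
Garment alterations $24.67: personal services → 0% → $0.00
Tax on personal services = $0.00 + $0.00 = $0.00

$0.00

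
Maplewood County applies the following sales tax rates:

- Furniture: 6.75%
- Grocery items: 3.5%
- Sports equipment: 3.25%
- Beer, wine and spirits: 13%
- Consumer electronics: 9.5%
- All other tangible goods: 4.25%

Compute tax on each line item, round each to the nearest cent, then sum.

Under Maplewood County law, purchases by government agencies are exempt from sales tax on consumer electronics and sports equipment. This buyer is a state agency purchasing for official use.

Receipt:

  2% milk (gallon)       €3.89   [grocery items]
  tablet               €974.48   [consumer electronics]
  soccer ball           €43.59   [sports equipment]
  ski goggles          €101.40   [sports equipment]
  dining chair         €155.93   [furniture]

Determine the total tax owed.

€10.67

2% milk (gallon) €3.89: grocery items → 3.5% → €0.14
Tablet €974.48: consumer electronics, buyer-exempt → 0% → €0.00
Soccer ball €43.59: sports equipment, buyer-exempt → 0% → €0.00
Ski goggles €101.40: sports equipment, buyer-exempt → 0% → €0.00
Dining chair €155.93: furniture → 6.75% → €10.53
Total tax = €0.14 + €10.53 = €10.67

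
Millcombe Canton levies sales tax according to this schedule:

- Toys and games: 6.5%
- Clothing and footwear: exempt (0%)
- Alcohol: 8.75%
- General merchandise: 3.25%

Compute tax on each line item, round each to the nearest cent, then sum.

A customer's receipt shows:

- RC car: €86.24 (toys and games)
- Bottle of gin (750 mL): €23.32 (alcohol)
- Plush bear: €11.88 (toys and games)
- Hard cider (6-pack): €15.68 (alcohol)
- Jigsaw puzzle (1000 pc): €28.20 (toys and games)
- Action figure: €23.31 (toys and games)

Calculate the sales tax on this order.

RC car €86.24: toys and games → 6.5% → €5.61
Bottle of gin (750 mL) €23.32: alcohol → 8.75% → €2.04
Plush bear €11.88: toys and games → 6.5% → €0.77
Hard cider (6-pack) €15.68: alcohol → 8.75% → €1.37
Jigsaw puzzle (1000 pc) €28.20: toys and games → 6.5% → €1.83
Action figure €23.31: toys and games → 6.5% → €1.52
Total tax = €5.61 + €2.04 + €0.77 + €1.37 + €1.83 + €1.52 = €13.14

€13.14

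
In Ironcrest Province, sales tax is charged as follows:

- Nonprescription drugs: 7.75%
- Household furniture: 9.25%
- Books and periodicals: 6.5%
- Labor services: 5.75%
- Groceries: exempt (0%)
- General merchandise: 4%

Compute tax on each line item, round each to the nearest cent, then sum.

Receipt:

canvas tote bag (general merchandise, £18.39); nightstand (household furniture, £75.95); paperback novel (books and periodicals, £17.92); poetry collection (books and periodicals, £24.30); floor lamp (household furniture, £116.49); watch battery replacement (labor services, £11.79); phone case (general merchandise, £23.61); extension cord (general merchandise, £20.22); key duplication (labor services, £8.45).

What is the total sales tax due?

Canvas tote bag £18.39: general merchandise → 4% → £0.74
Nightstand £75.95: household furniture → 9.25% → £7.03
Paperback novel £17.92: books and periodicals → 6.5% → £1.16
Poetry collection £24.30: books and periodicals → 6.5% → £1.58
Floor lamp £116.49: household furniture → 9.25% → £10.78
Watch battery replacement £11.79: labor services → 5.75% → £0.68
Phone case £23.61: general merchandise → 4% → £0.94
Extension cord £20.22: general merchandise → 4% → £0.81
Key duplication £8.45: labor services → 5.75% → £0.49
Total tax = £0.74 + £7.03 + £1.16 + £1.58 + £10.78 + £0.68 + £0.94 + £0.81 + £0.49 = £24.21

£24.21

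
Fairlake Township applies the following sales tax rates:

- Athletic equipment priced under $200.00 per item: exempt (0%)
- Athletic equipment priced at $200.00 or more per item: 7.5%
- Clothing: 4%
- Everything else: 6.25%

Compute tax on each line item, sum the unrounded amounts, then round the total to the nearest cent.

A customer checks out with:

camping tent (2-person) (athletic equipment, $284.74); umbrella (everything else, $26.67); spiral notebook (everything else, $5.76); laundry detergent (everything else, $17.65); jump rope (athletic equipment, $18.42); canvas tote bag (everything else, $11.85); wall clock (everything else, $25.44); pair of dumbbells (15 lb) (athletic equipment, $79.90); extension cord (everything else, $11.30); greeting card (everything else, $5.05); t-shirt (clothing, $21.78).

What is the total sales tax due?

$28.71

Camping tent (2-person) $284.74: athletic equipment, $200.00 or more → 7.5% → $21.3555
Umbrella $26.67: everything else → 6.25% → $1.666875
Spiral notebook $5.76: everything else → 6.25% → $0.36
Laundry detergent $17.65: everything else → 6.25% → $1.103125
Jump rope $18.42: athletic equipment, under $200.00 → 0% → $0.00
Canvas tote bag $11.85: everything else → 6.25% → $0.740625
Wall clock $25.44: everything else → 6.25% → $1.59
Pair of dumbbells (15 lb) $79.90: athletic equipment, under $200.00 → 0% → $0.00
Extension cord $11.30: everything else → 6.25% → $0.70625
Greeting card $5.05: everything else → 6.25% → $0.315625
T-shirt $21.78: clothing → 4% → $0.8712
Unrounded tax sum = $28.7092 → $28.71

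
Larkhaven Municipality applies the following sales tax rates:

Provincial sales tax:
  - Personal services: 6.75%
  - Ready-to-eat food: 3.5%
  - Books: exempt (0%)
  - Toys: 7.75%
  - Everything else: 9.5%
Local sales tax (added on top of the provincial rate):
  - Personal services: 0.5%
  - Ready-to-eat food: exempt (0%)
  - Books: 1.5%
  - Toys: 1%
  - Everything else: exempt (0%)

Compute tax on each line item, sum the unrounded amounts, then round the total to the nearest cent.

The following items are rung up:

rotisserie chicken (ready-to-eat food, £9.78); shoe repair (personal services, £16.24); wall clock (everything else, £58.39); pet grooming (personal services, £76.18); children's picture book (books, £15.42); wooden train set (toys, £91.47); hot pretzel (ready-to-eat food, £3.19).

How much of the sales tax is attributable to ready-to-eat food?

Rotisserie chicken £9.78: ready-to-eat food → 3.5% + 0% local = 3.5% → £0.3423
Hot pretzel £3.19: ready-to-eat food → 3.5% + 0% local = 3.5% → £0.11165
Tax on ready-to-eat food: unrounded sum = £0.45395 → £0.45

£0.45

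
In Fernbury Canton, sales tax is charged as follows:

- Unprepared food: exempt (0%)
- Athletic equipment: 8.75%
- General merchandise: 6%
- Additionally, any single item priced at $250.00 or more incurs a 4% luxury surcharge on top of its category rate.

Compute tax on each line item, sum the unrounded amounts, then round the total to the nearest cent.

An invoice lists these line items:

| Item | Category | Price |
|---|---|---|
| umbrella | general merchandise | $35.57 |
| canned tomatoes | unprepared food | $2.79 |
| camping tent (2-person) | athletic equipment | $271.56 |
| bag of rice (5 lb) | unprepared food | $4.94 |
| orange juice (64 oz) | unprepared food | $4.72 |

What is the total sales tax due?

$36.76

Umbrella $35.57: general merchandise → 6% → $2.1342
Canned tomatoes $2.79: unprepared food → 0% → $0.00
Camping tent (2-person) $271.56: athletic equipment → 8.75% + 4% surcharge = 12.75% → $34.6239
Bag of rice (5 lb) $4.94: unprepared food → 0% → $0.00
Orange juice (64 oz) $4.72: unprepared food → 0% → $0.00
Unrounded tax sum = $36.7581 → $36.76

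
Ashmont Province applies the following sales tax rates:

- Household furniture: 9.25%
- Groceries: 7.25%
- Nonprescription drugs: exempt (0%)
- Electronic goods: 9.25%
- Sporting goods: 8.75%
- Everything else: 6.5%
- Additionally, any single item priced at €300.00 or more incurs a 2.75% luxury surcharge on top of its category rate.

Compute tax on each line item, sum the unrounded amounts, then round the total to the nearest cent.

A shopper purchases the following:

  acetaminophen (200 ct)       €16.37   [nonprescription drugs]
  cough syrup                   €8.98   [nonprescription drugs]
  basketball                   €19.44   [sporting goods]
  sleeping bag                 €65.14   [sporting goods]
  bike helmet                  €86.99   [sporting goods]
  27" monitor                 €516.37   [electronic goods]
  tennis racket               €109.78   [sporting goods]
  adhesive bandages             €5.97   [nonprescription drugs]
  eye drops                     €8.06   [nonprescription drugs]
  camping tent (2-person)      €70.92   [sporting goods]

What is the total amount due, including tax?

Acetaminophen (200 ct) €16.37: nonprescription drugs → 0% → €0.00
Cough syrup €8.98: nonprescription drugs → 0% → €0.00
Basketball €19.44: sporting goods → 8.75% → €1.701
Sleeping bag €65.14: sporting goods → 8.75% → €5.69975
Bike helmet €86.99: sporting goods → 8.75% → €7.611625
27" monitor €516.37: electronic goods → 9.25% + 2.75% surcharge = 12% → €61.9644
Tennis racket €109.78: sporting goods → 8.75% → €9.60575
Adhesive bandages €5.97: nonprescription drugs → 0% → €0.00
Eye drops €8.06: nonprescription drugs → 0% → €0.00
Camping tent (2-person) €70.92: sporting goods → 8.75% → €6.2055
Subtotal = €908.02; unrounded tax = €92.788025 → €92.79; total due = €1000.81

€1000.81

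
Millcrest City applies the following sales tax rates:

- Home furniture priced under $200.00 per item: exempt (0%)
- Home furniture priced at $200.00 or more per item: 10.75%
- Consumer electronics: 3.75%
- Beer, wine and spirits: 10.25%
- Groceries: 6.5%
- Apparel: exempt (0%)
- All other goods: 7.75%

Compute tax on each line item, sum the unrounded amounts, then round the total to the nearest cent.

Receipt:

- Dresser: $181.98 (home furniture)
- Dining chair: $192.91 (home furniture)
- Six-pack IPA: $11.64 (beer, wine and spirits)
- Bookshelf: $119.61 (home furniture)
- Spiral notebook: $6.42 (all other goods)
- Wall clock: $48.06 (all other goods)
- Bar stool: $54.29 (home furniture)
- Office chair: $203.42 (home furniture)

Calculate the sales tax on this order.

Dresser $181.98: home furniture, under $200.00 → 0% → $0.00
Dining chair $192.91: home furniture, under $200.00 → 0% → $0.00
Six-pack IPA $11.64: beer, wine and spirits → 10.25% → $1.1931
Bookshelf $119.61: home furniture, under $200.00 → 0% → $0.00
Spiral notebook $6.42: all other goods → 7.75% → $0.49755
Wall clock $48.06: all other goods → 7.75% → $3.72465
Bar stool $54.29: home furniture, under $200.00 → 0% → $0.00
Office chair $203.42: home furniture, $200.00 or more → 10.75% → $21.86765
Unrounded tax sum = $27.28295 → $27.28

$27.28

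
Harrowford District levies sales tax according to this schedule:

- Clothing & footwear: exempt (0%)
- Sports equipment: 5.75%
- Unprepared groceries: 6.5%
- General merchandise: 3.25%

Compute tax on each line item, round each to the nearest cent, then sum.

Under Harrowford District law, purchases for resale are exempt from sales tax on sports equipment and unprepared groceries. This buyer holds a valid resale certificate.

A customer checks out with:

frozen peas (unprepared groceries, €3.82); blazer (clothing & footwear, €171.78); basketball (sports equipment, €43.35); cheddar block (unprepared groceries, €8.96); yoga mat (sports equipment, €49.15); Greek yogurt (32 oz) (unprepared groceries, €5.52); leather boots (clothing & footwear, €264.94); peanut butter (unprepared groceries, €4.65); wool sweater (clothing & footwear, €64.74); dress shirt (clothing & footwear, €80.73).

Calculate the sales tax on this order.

Frozen peas €3.82: unprepared groceries, buyer-exempt → 0% → €0.00
Blazer €171.78: clothing & footwear → 0% → €0.00
Basketball €43.35: sports equipment, buyer-exempt → 0% → €0.00
Cheddar block €8.96: unprepared groceries, buyer-exempt → 0% → €0.00
Yoga mat €49.15: sports equipment, buyer-exempt → 0% → €0.00
Greek yogurt (32 oz) €5.52: unprepared groceries, buyer-exempt → 0% → €0.00
Leather boots €264.94: clothing & footwear → 0% → €0.00
Peanut butter €4.65: unprepared groceries, buyer-exempt → 0% → €0.00
Wool sweater €64.74: clothing & footwear → 0% → €0.00
Dress shirt €80.73: clothing & footwear → 0% → €0.00
Total tax = €0.00

€0.00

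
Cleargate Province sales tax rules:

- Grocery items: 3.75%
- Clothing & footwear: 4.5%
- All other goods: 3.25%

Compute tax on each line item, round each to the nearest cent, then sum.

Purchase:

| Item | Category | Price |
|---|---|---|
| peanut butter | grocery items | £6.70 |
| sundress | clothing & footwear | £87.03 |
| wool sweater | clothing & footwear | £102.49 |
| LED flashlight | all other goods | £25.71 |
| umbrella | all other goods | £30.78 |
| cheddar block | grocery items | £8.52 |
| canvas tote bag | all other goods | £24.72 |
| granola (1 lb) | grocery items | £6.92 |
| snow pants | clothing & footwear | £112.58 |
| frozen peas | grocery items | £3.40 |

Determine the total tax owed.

£17.20

Peanut butter £6.70: grocery items → 3.75% → £0.25
Sundress £87.03: clothing & footwear → 4.5% → £3.92
Wool sweater £102.49: clothing & footwear → 4.5% → £4.61
LED flashlight £25.71: all other goods → 3.25% → £0.84
Umbrella £30.78: all other goods → 3.25% → £1.00
Cheddar block £8.52: grocery items → 3.75% → £0.32
Canvas tote bag £24.72: all other goods → 3.25% → £0.80
Granola (1 lb) £6.92: grocery items → 3.75% → £0.26
Snow pants £112.58: clothing & footwear → 4.5% → £5.07
Frozen peas £3.40: grocery items → 3.75% → £0.13
Total tax = £0.25 + £3.92 + £4.61 + £0.84 + £1.00 + £0.32 + £0.80 + £0.26 + £5.07 + £0.13 = £17.20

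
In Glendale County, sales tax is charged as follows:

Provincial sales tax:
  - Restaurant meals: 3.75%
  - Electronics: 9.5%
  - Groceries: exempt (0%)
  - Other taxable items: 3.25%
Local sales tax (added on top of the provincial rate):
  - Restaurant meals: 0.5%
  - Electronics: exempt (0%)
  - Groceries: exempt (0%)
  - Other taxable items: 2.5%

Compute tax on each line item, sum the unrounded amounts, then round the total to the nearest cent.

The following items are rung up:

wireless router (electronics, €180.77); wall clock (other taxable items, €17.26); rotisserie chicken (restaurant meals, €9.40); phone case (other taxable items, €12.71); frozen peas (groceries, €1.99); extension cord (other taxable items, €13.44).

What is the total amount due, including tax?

€255.64

Wireless router €180.77: electronics → 9.5% + 0% local = 9.5% → €17.17315
Wall clock €17.26: other taxable items → 3.25% + 2.5% local = 5.75% → €0.99245
Rotisserie chicken €9.40: restaurant meals → 3.75% + 0.5% local = 4.25% → €0.3995
Phone case €12.71: other taxable items → 3.25% + 2.5% local = 5.75% → €0.730825
Frozen peas €1.99: groceries → 0% + 0% local = 0% → €0.00
Extension cord €13.44: other taxable items → 3.25% + 2.5% local = 5.75% → €0.7728
Subtotal = €235.57; unrounded tax = €20.068725 → €20.07; total due = €255.64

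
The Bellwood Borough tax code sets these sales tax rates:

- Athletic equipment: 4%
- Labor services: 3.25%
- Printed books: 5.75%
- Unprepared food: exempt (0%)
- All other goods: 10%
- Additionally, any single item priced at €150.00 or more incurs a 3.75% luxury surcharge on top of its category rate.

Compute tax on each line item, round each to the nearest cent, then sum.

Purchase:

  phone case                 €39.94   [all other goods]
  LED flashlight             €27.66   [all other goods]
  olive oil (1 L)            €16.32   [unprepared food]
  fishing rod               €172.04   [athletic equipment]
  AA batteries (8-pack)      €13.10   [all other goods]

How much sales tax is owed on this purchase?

€21.40

Phone case €39.94: all other goods → 10% → €3.99
LED flashlight €27.66: all other goods → 10% → €2.77
Olive oil (1 L) €16.32: unprepared food → 0% → €0.00
Fishing rod €172.04: athletic equipment → 4% + 3.75% surcharge = 7.75% → €13.33
AA batteries (8-pack) €13.10: all other goods → 10% → €1.31
Total tax = €3.99 + €2.77 + €13.33 + €1.31 = €21.40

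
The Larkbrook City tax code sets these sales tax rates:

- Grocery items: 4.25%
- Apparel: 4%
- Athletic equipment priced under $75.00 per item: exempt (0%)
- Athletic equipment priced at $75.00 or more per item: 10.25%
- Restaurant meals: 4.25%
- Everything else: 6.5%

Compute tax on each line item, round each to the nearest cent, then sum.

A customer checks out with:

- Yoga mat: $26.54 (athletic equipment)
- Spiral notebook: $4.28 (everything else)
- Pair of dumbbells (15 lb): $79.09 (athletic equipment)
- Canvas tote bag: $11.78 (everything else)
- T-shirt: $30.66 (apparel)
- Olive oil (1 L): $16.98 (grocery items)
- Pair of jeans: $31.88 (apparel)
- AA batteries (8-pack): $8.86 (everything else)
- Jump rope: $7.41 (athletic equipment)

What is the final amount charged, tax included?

$230.45

Yoga mat $26.54: athletic equipment, under $75.00 → 0% → $0.00
Spiral notebook $4.28: everything else → 6.5% → $0.28
Pair of dumbbells (15 lb) $79.09: athletic equipment, $75.00 or more → 10.25% → $8.11
Canvas tote bag $11.78: everything else → 6.5% → $0.77
T-shirt $30.66: apparel → 4% → $1.23
Olive oil (1 L) $16.98: grocery items → 4.25% → $0.72
Pair of jeans $31.88: apparel → 4% → $1.28
AA batteries (8-pack) $8.86: everything else → 6.5% → $0.58
Jump rope $7.41: athletic equipment, under $75.00 → 0% → $0.00
Subtotal = $217.48; tax = $12.97; total due = $230.45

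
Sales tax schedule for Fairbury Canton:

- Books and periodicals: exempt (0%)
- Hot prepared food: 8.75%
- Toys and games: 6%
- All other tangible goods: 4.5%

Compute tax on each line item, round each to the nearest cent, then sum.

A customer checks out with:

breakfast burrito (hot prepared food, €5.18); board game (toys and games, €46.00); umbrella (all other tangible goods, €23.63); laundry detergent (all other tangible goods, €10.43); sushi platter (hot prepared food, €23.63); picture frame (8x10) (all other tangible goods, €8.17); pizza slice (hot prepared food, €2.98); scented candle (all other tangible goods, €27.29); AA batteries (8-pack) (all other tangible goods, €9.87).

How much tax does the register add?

Breakfast burrito €5.18: hot prepared food → 8.75% → €0.45
Board game €46.00: toys and games → 6% → €2.76
Umbrella €23.63: all other tangible goods → 4.5% → €1.06
Laundry detergent €10.43: all other tangible goods → 4.5% → €0.47
Sushi platter €23.63: hot prepared food → 8.75% → €2.07
Picture frame (8x10) €8.17: all other tangible goods → 4.5% → €0.37
Pizza slice €2.98: hot prepared food → 8.75% → €0.26
Scented candle €27.29: all other tangible goods → 4.5% → €1.23
AA batteries (8-pack) €9.87: all other tangible goods → 4.5% → €0.44
Total tax = €0.45 + €2.76 + €1.06 + €0.47 + €2.07 + €0.37 + €0.26 + €1.23 + €0.44 = €9.11

€9.11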